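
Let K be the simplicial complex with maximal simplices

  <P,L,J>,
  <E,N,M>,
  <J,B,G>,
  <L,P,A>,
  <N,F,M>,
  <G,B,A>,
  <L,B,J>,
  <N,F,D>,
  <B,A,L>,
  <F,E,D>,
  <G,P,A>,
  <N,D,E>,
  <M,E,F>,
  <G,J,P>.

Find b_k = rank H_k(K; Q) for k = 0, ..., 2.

Take the total order A < B < D < E < F < G < J < L < M < N < P on the vertex set. Then K (dimension 2) consists of the simplices:

  0-simplices (11): A, B, D, E, F, G, J, L, M, N, P
  1-simplices (21): AB, AG, AL, AP, BG, BJ, BL, DE, DF, DN, EF, EM, EN, FM, FN, GJ, GP, JL, JP, LP, MN
  2-simplices (14): ABG, ABL, AGP, ALP, BGJ, BJL, DEF, DEN, DFN, EFM, EMN, FMN, GJP, JLP

giving chain groups C_0 ≅ Z^11, C_1 ≅ Z^21, C_2 ≅ Z^14.

The boundary map ∂_1: C_1 → C_0 sends each edge [p,q] (with p < q) to q − p.
The 11×21 boundary matrix has rank 9 and Smith normal form diag(1,1,1,1,1,1,1,1,1).

Boundary ∂_2: C_2 → C_1 maps a triangle to the signed sum of its edges. For instance
  ∂GJP = JP − GP + GJ,
  ∂ABL = BL − AL + AB.
The 21×14 boundary matrix has rank 12 and Smith normal form diag(1,1,1,1,1,1,1,1,1,1,1,1).

Now H_k = ker ∂_k / im ∂_{k+1}, so:

  H_0: rank C_0 − rank ∂_1 = 11 − 9 = 2, and the invariant factors of ∂_1 are all 1, so H_0 = Z^2.
  H_1: rank ker ∂_1 − rank ∂_2 = (21 − 9) − 12 = 0, and the invariant factors of ∂_2 are all 1, so H_1 = 0.
  H_2: rank ker ∂_2 − rank ∂_3 = (14 − 12) − 0 = 2, and there is no ∂_3, so H_2 = Z^2.

As a check, the Euler characteristic is 11 − 21 + 14 = 4, which agrees with 2 − 0 + 2 = 4.

Hence the Betti numbers are b_0 = 2, b_1 = 0, b_2 = 2.

b_0 = 2, b_1 = 0, b_2 = 2.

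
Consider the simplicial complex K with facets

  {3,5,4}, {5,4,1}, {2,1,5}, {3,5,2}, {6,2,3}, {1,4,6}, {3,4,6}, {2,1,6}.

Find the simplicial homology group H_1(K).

H_1 = 0.

We work with the vertex ordering 1 < 2 < 3 < 4 < 5 < 6. The simplices of K, each written with vertices in increasing order, are:

  0-simplices (6): [1], [2], [3], [4], [5], [6]
  1-simplices (12): [1,2], [1,4], [1,5], [1,6], [2,3], [2,5], [2,6], [3,4], [3,5], [3,6], [4,5], [4,6]
  2-simplices (8): [1,2,5], [1,2,6], [1,4,5], [1,4,6], [2,3,5], [2,3,6], [3,4,5], [3,4,6]

Hence C_0 ≅ Z^6, C_1 ≅ Z^12, C_2 ≅ Z^8.

∂_1: C_1 → C_0 sends each edge [p,q] (with p < q) to q − p. For instance
  ∂[4,5] = [5] − [4].
The resulting 6×12 matrix has rank 5, and its Smith normal form has invariant factors (1,1,1,1,1).

Boundary ∂_2: C_2 → C_1 sends each 2-simplex [p,q,r] to [q,r] − [p,r] + [p,q]. For instance
  ∂[1,4,6] = [4,6] − [1,6] + [1,4],
  ∂[3,4,6] = [4,6] − [3,6] + [3,4].
As a 12×8 matrix over Z this has rank 7, with invariant factors (1,1,1,1,1,1,1).

Reading off H_k = ker ∂_k / im ∂_{k+1}:

  H_1: rank ker ∂_1 − rank ∂_2 = (12 − 5) − 7 = 0, and the invariant factors of ∂_2 are all 1, so H_1 = 0.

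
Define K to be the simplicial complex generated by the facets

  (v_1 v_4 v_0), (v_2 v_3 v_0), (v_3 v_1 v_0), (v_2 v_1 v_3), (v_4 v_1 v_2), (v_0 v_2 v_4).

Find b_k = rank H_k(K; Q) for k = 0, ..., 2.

Order the vertices as v_0 < v_1 < v_2 < v_3 < v_4. Listing each simplex with vertices in this order, K has dimension 2 with simplices:

  0-simplices (5): [v_0], [v_1], [v_2], [v_3], [v_4]
  1-simplices (9): [v_0,v_1], [v_0,v_2], [v_0,v_3], [v_0,v_4], [v_1,v_2], [v_1,v_3], [v_1,v_4], [v_2,v_3], [v_2,v_4]
  2-simplices (6): [v_0,v_1,v_3], [v_0,v_1,v_4], [v_0,v_2,v_3], [v_0,v_2,v_4], [v_1,v_2,v_3], [v_1,v_2,v_4]

Hence C_0 ≅ Z^5, C_1 ≅ Z^9, C_2 ≅ Z^6.

∂_1: C_1 → C_0 sends each edge [p,q] (with p < q) to q − p. For instance
  ∂[v_2,v_4] = [v_4] − [v_2].
The resulting 5×9 matrix has rank 4, and its Smith normal form has invariant factors (1,1,1,1).

∂_2: C_2 → C_1 maps a triangle to the signed sum of its edges. For instance
  ∂[v_0,v_1,v_3] = [v_1,v_3] − [v_0,v_3] + [v_0,v_1],
  ∂[v_1,v_2,v_3] = [v_2,v_3] − [v_1,v_3] + [v_1,v_2].
As a 9×6 matrix over Z this has rank 5, with invariant factors (1,1,1,1,1).

Computing H_k = (kernel of ∂_k) / (image of ∂_{k+1}):

  H_0: rank C_0 − rank ∂_1 = 5 − 4 = 1, and the invariant factors of ∂_1 are all 1, so H_0 ≅ Z.
  H_1: rank ker ∂_1 − rank ∂_2 = (9 − 4) − 5 = 0, and the invariant factors of ∂_2 are all 1, so H_1 ≅ 0.
  H_2: rank ker ∂_2 − rank ∂_3 = (6 − 5) − 0 = 1, and there is no ∂_3, so H_2 ≅ Z.

(K is a triangulation of the 2-sphere S^2.)

Hence the Betti numbers are b_0 = 1, b_1 = 0, b_2 = 1.

b_0 = 1, b_1 = 0, b_2 = 1.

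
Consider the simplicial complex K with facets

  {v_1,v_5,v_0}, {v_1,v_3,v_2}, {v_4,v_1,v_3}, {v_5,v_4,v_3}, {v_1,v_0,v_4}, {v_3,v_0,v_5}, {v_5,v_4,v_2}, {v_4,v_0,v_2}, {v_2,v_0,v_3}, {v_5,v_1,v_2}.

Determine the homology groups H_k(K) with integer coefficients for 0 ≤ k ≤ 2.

Order the vertices as v_0 < v_1 < v_2 < v_3 < v_4 < v_5. Listing each simplex with vertices in this order, K has dimension 2 with simplices:

  0-simplices (6): [v_0], [v_1], [v_2], [v_3], [v_4], [v_5]
  1-simplices (15): (15 of them)
  2-simplices (10): [v_0,v_1,v_4], [v_0,v_1,v_5], [v_0,v_2,v_3], [v_0,v_2,v_4], [v_0,v_3,v_5], [v_1,v_2,v_3], [v_1,v_2,v_5], [v_1,v_3,v_4], [v_2,v_4,v_5], [v_3,v_4,v_5]

Hence C_0 ≅ Z^6, C_1 ≅ Z^15, C_2 ≅ Z^10.

∂_1: C_1 → C_0 maps an edge to its endpoints' difference, ∂[p,q] = q − p.
As a 6×15 matrix over Z this has rank 5, with invariant factors (1,1,1,1,1).

Boundary ∂_2: C_2 → C_1 maps a triangle to the signed sum of its edges. For instance
  ∂[v_1,v_2,v_3] = [v_2,v_3] − [v_1,v_3] + [v_1,v_2],
  ∂[v_0,v_3,v_5] = [v_3,v_5] − [v_0,v_5] + [v_0,v_3].
The resulting 15×10 matrix has rank 10, and its Smith normal form has invariant factors (1,1,1,1,1,1,1,1,1,2).

Reading off H_k = ker ∂_k / im ∂_{k+1}:

  H_0: rank C_0 − rank ∂_1 = 6 − 5 = 1, and the invariant factors of ∂_1 are all 1, so H_0 = Z.
  H_1: rank ker ∂_1 − rank ∂_2 = (15 − 5) − 10 = 0, and ∂_2 has invariant factor 2 > 1, so H_1 = Z/2Z.
  H_2: rank ker ∂_2 − rank ∂_3 = (10 − 10) − 0 = 0, and there is no ∂_3, so H_2 = 0.

As a check, the Euler characteristic is 6 − 15 + 10 = 1, which agrees with 1 − 0 + 0 = 1.

H_0 = Z,  H_1 = Z/2Z,  H_2 = 0.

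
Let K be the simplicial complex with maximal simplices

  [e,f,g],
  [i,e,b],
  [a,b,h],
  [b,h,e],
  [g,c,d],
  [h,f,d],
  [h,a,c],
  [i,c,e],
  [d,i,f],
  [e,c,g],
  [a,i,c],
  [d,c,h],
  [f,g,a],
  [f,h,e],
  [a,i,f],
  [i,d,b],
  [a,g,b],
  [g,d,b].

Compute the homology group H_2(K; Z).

H_2 ≅ Z.

Fix the vertex order a < b < c < d < e < f < g < h < i and write every simplex with vertices in increasing order. Then dim K = 2 and the simplices of K are:

  0-simplices (9): a, b, c, d, e, f, g, h, i
  1-simplices (27): ab, ac, af, ag, ah, ai, bd, be, bg, bh, bi, cd, ce, cg, ch, ci, df, dg, dh, di, ef, eg, eh, ei, fg, fh, fi
  2-simplices (18): abg, abh, ach, aci, afg, afi, bdg, bdi, beh, bei, cdg, cdh, ceg, cei, dfh, dfi, efg, efh

giving chain groups C_0 ≅ Z^9, C_1 ≅ Z^27, C_2 ≅ Z^18.

The boundary map ∂_1: C_1 → C_0 is given by ∂[p,q] = [q] − [p]. For instance
  ∂fi = i − f.
The 9×27 boundary matrix has rank 8 and Smith normal form diag(1,1,1,1,1,1,1,1).

Boundary ∂_2: C_2 → C_1 sends each 2-simplex [p,q,r] to [q,r] − [p,r] + [p,q]. For instance
  ∂afi = fi − ai + af,
  ∂efh = fh − eh + ef.
This gives a 27×18 integer matrix of rank 17; reducing to Smith normal form yields diagonal entries (1,1,1,1,1,1,1,1,1,1,1,1,1,1,1,1,1).

Reading off H_k = ker ∂_k / im ∂_{k+1}:

  H_2: rank ker ∂_2 − rank ∂_3 = (18 − 17) − 0 = 1, and there is no ∂_3, so H_2 = Z.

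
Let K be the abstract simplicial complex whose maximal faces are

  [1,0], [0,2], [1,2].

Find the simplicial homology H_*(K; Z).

Order the vertices as 0 < 1 < 2. Listing each simplex with vertices in this order, K has dimension 1 with simplices:

  0-simplices (3): [0], [1], [2]
  1-simplices (3): [0,1], [0,2], [1,2]

so the chain groups are C_0 ≅ Z^3, C_1 ≅ Z^3.

The boundary map ∂_1: C_1 → C_0 is given by ∂[p,q] = [q] − [p]. For instance
  ∂[1,2] = [2] − [1].
As a 3×3 matrix over Z this has rank 2, with invariant factors (1,1).

Reading off H_k = ker ∂_k / im ∂_{k+1}:

  H_0: rank C_0 − rank ∂_1 = 3 − 2 = 1, and the invariant factors of ∂_1 are all 1, so H_0 ≅ Z.
  H_1: rank ker ∂_1 − rank ∂_2 = (3 − 2) − 0 = 1, and there is no ∂_2, so H_1 ≅ Z.

(K is a triangulation of the circle S^1.)

H_0 = Z,  H_1 = Z.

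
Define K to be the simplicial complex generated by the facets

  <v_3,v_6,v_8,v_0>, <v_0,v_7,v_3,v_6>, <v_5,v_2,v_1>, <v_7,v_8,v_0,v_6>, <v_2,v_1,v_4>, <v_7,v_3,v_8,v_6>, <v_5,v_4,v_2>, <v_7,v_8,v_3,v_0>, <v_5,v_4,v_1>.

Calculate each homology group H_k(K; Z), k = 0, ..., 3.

H_0 = Z^2,  H_1 = 0,  H_2 = Z,  H_3 = Z.

K has 9 vertices, 16 edges, 14 triangles, 5 3-simplices.
rank ∂_0 = 0, rank ∂_1 = 7 ⇒ b_0 = 9 − 0 − 7 = 2; all invariant factors of ∂_1 are 1 so no torsion. So H_0 ≅ Z^2.
rank ∂_1 = 7, rank ∂_2 = 9 ⇒ b_1 = 16 − 7 − 9 = 0; all invariant factors of ∂_2 are 1 so no torsion. So H_1 ≅ 0.
rank ∂_2 = 9, rank ∂_3 = 4 ⇒ b_2 = 14 − 9 − 4 = 1; all invariant factors of ∂_3 are 1 so no torsion. So H_2 ≅ Z.
rank ∂_3 = 4, rank ∂_4 = 0 ⇒ b_3 = 5 − 4 − 0 = 1. So H_3 ≅ Z.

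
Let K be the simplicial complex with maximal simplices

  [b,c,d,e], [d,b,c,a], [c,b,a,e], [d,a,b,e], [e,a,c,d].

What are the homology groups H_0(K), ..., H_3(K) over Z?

H_0 = Z,  H_1 = 0,  H_2 = 0,  H_3 = Z.

Take the total order a < b < c < d < e on the vertex set. Then K (dimension 3) consists of the simplices:

  0-simplices (5): a, b, c, d, e
  1-simplices (10): ab, ac, ad, ae, bc, bd, be, cd, ce, de
  2-simplices (10): abc, abd, abe, acd, ace, ade, bcd, bce, bde, cde
  3-simplices (5): abcd, abce, abde, acde, bcde

Hence C_0 ≅ Z^5, C_1 ≅ Z^10, C_2 ≅ Z^10, C_3 ≅ Z^5.

∂_1: C_1 → C_0 is given by ∂[p,q] = [q] − [p]. For instance
  ∂de = e − d.
As a 5×10 matrix over Z this has rank 4, with invariant factors (1,1,1,1).

∂_2: C_2 → C_1 acts by ∂[p,q,r] = [q,r] − [p,r] + [p,q]. For instance
  ∂abe = be − ae + ab,
  ∂ade = de − ae + ad.
As a 10×10 matrix over Z this has rank 6, with invariant factors (1,1,1,1,1,1).

Boundary ∂_3: C_3 → C_2 sends each 3-simplex σ to the alternating sum Σ_i (−1)^i (σ with its i-th vertex removed). For instance
  ∂abce = bce − ace + abe − abc,
  ∂acde = cde − ade + ace − acd.
This gives a 10×5 integer matrix of rank 4; reducing to Smith normal form yields diagonal entries (1,1,1,1).

Computing H_k = (kernel of ∂_k) / (image of ∂_{k+1}):

  H_0: rank C_0 − rank ∂_1 = 5 − 4 = 1, and the invariant factors of ∂_1 are all 1, so H_0 ≅ Z.
  H_1: rank ker ∂_1 − rank ∂_2 = (10 − 4) − 6 = 0, and the invariant factors of ∂_2 are all 1, so H_1 ≅ 0.
  H_2: rank ker ∂_2 − rank ∂_3 = (10 − 6) − 4 = 0, and the invariant factors of ∂_3 are all 1, so H_2 ≅ 0.
  H_3: rank ker ∂_3 − rank ∂_4 = (5 − 4) − 0 = 1, and there is no ∂_4, so H_3 ≅ Z.

(K is a triangulation of the 3-sphere S^3.)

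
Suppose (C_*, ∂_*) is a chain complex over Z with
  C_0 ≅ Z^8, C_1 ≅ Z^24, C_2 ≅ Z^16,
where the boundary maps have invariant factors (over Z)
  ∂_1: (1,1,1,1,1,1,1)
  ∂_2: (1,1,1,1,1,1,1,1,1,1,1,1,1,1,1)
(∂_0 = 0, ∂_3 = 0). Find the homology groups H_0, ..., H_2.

H_0: b_0 = 8 − 0 − 7 = 1; torsion from ∂_1 factors > 1: none. So H_0 = Z.
H_1: b_1 = 24 − 7 − 15 = 2; torsion from ∂_2 factors > 1: none. So H_1 = Z^2.
H_2: b_2 = 16 − 15 − 0 = 1; torsion from ∂_3 factors > 1: none. So H_2 = Z.

H_0 = Z,  H_1 = Z^2,  H_2 = Z.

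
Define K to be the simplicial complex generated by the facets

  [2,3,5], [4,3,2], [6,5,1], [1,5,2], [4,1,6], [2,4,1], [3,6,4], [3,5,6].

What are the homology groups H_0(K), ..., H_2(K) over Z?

H_0 ≅ Z,  H_1 = 0,  H_2 ≅ Z.

We work with the vertex ordering 1 < 2 < 3 < 4 < 5 < 6. The simplices of K, each written with vertices in increasing order, are:

  0-simplices (6): [1], [2], [3], [4], [5], [6]
  1-simplices (12): [1,2], [1,4], [1,5], [1,6], [2,3], [2,4], [2,5], [3,4], [3,5], [3,6], [4,6], [5,6]
  2-simplices (8): [1,2,4], [1,2,5], [1,4,6], [1,5,6], [2,3,4], [2,3,5], [3,4,6], [3,5,6]

Hence C_0 ≅ Z^6, C_1 ≅ Z^12, C_2 ≅ Z^8.

The boundary map ∂_1: C_1 → C_0 maps an edge to its endpoints' difference, ∂[p,q] = q − p.
The resulting 6×12 matrix has rank 5, and its Smith normal form has invariant factors (1,1,1,1,1).

∂_2: C_2 → C_1 maps a triangle to the signed sum of its edges. For instance
  ∂[1,5,6] = [5,6] − [1,6] + [1,5],
  ∂[2,3,5] = [3,5] − [2,5] + [2,3].
The resulting 12×8 matrix has rank 7, and its Smith normal form has invariant factors (1,1,1,1,1,1,1).

From H_k ≅ ker(∂_k) / im(∂_{k+1}) we obtain:

  H_0: rank C_0 − rank ∂_1 = 6 − 5 = 1, and the invariant factors of ∂_1 are all 1, so H_0 ≅ Z.
  H_1: rank ker ∂_1 − rank ∂_2 = (12 − 5) − 7 = 0, and the invariant factors of ∂_2 are all 1, so H_1 ≅ 0.
  H_2: rank ker ∂_2 − rank ∂_3 = (8 − 7) − 0 = 1, and there is no ∂_3, so H_2 ≅ Z.

(K is a triangulation of the 2-sphere S^2.)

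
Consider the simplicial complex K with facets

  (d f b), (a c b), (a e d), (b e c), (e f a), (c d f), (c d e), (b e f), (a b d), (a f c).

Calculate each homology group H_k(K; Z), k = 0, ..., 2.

We work with the vertex ordering a < b < c < d < e < f. The simplices of K, each written with vertices in increasing order, are:

  0-simplices (6): a, b, c, d, e, f
  1-simplices (15): ab, ac, ad, ae, af, bc, bd, be, bf, cd, ce, cf, de, df, ef
  2-simplices (10): abc, abd, acf, ade, aef, bce, bdf, bef, cde, cdf

Hence C_0 ≅ Z^6, C_1 ≅ Z^15, C_2 ≅ Z^10.

The boundary map ∂_1: C_1 → C_0 sends each edge [p,q] (with p < q) to q − p.
The 6×15 boundary matrix has rank 5 and Smith normal form diag(1,1,1,1,1).

The boundary map ∂_2: C_2 → C_1 acts by ∂[p,q,r] = [q,r] − [p,r] + [p,q]. For instance
  ∂acf = cf − af + ac,
  ∂bdf = df − bf + bd.
This gives a 15×10 integer matrix of rank 10; reducing to Smith normal form yields diagonal entries (1,1,1,1,1,1,1,1,1,2).

Now H_k = ker ∂_k / im ∂_{k+1}, so:

  H_0: rank C_0 − rank ∂_1 = 6 − 5 = 1, and the invariant factors of ∂_1 are all 1, so H_0 ≅ Z.
  H_1: rank ker ∂_1 − rank ∂_2 = (15 − 5) − 10 = 0, and ∂_2 has invariant factor 2 > 1, so H_1 ≅ Z/2.
  H_2: rank ker ∂_2 − rank ∂_3 = (10 − 10) − 0 = 0, and there is no ∂_3, so H_2 ≅ 0.

H_0 ≅ Z,  H_1 ≅ Z/2,  H_2 = 0.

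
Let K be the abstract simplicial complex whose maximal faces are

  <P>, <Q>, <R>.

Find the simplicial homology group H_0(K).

H_0 = Z^3.

Fix the vertex order P < Q < R and write every simplex with vertices in increasing order. Then dim K = 0 and the simplices of K are:

  0-simplices (3): P, Q, R

giving chain groups C_0 ≅ Z^3.

Now H_k = ker ∂_k / im ∂_{k+1}, so:

  H_0: rank C_0 − rank ∂_1 = 3 − 0 = 3, and there is no ∂_1, so H_0 ≅ Z^3.

(K is a triangulation of a set of 3 points.)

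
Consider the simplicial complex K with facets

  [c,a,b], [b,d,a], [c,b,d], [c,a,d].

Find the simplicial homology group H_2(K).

H_2 ≅ Z.

Fix the vertex order a < b < c < d and write every simplex with vertices in increasing order. Then dim K = 2 and the simplices of K are:

  0-simplices (4): a, b, c, d
  1-simplices (6): ab, ac, ad, bc, bd, cd
  2-simplices (4): abc, abd, acd, bcd

so the chain groups are C_0 ≅ Z^4, C_1 ≅ Z^6, C_2 ≅ Z^4.

∂_1: C_1 → C_0 sends each edge [p,q] (with p < q) to q − p. For instance
  ∂ad = d − a.
As a 4×6 matrix over Z this has rank 3, with invariant factors (1,1,1).

The boundary map ∂_2: C_2 → C_1 acts by ∂[p,q,r] = [q,r] − [p,r] + [p,q]. For instance
  ∂bcd = cd − bd + bc,
  ∂acd = cd − ad + ac.
The resulting 6×4 matrix has rank 3, and its Smith normal form has invariant factors (1,1,1).

Computing H_k = (kernel of ∂_k) / (image of ∂_{k+1}):

  H_2: rank ker ∂_2 − rank ∂_3 = (4 − 3) − 0 = 1, and there is no ∂_3, so H_2 ≅ Z.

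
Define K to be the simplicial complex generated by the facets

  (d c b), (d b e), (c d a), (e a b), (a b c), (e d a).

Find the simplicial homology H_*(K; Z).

H_0 ≅ Z,  H_1 = 0,  H_2 ≅ Z.

K has 5 vertices, 9 edges, 6 triangles.
rank ∂_0 = 0, rank ∂_1 = 4 ⇒ b_0 = 5 − 0 − 4 = 1; all invariant factors of ∂_1 are 1 so no torsion. So H_0 ≅ Z.
rank ∂_1 = 4, rank ∂_2 = 5 ⇒ b_1 = 9 − 4 − 5 = 0; all invariant factors of ∂_2 are 1 so no torsion. So H_1 ≅ 0.
rank ∂_2 = 5, rank ∂_3 = 0 ⇒ b_2 = 6 − 5 − 0 = 1. So H_2 ≅ Z.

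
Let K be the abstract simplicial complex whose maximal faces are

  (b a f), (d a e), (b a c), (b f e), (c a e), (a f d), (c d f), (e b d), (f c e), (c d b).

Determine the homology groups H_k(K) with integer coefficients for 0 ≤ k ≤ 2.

H_0 ≅ Z,  H_1 ≅ Z/2,  H_2 = 0.

Order the vertices as a < b < c < d < e < f. Listing each simplex with vertices in this order, K has dimension 2 with simplices:

  0-simplices (6): a, b, c, d, e, f
  1-simplices (15): ab, ac, ad, ae, af, bc, bd, be, bf, cd, ce, cf, de, df, ef
  2-simplices (10): abc, abf, ace, ade, adf, bcd, bde, bef, cdf, cef

giving chain groups C_0 ≅ Z^6, C_1 ≅ Z^15, C_2 ≅ Z^10.

Boundary ∂_1: C_1 → C_0 maps an edge to its endpoints' difference, ∂[p,q] = q − p. For instance
  ∂de = e − d.
As a 6×15 matrix over Z this has rank 5, with invariant factors (1,1,1,1,1).

The boundary map ∂_2: C_2 → C_1 acts by ∂[p,q,r] = [q,r] − [p,r] + [p,q]. For instance
  ∂bde = de − be + bd,
  ∂abf = bf − af + ab.
The 15×10 boundary matrix has rank 10 and Smith normal form diag(1,1,1,1,1,1,1,1,1,2).

Now H_k = ker ∂_k / im ∂_{k+1}, so:

  H_0: rank C_0 − rank ∂_1 = 6 − 5 = 1, and the invariant factors of ∂_1 are all 1, so H_0 = Z.
  H_1: rank ker ∂_1 − rank ∂_2 = (15 − 5) − 10 = 0, and ∂_2 has invariant factor 2 > 1, so H_1 = Z/2.
  H_2: rank ker ∂_2 − rank ∂_3 = (10 − 10) − 0 = 0, and there is no ∂_3, so H_2 = 0.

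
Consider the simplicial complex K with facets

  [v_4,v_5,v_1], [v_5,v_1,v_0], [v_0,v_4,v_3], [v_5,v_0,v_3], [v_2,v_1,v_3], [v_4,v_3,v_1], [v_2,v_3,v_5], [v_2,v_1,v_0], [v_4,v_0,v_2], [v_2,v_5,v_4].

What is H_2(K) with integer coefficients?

H_2 ≅ 0.

Take the total order v_0 < v_1 < v_2 < v_3 < v_4 < v_5 on the vertex set. Then K (dimension 2) consists of the simplices:

  0-simplices (6): [v_0], [v_1], [v_2], [v_3], [v_4], [v_5]
  1-simplices (15): (15 of them)
  2-simplices (10): [v_0,v_1,v_2], [v_0,v_1,v_5], [v_0,v_2,v_4], [v_0,v_3,v_4], [v_0,v_3,v_5], [v_1,v_2,v_3], [v_1,v_3,v_4], [v_1,v_4,v_5], [v_2,v_3,v_5], [v_2,v_4,v_5]

giving chain groups C_0 ≅ Z^6, C_1 ≅ Z^15, C_2 ≅ Z^10.

The boundary map ∂_1: C_1 → C_0 sends each edge [p,q] (with p < q) to q − p. For instance
  ∂[v_1,v_5] = [v_5] − [v_1].
The resulting 6×15 matrix has rank 5, and its Smith normal form has invariant factors (1,1,1,1,1).

The boundary map ∂_2: C_2 → C_1 maps a triangle to the signed sum of its edges. For instance
  ∂[v_0,v_1,v_5] = [v_1,v_5] − [v_0,v_5] + [v_0,v_1],
  ∂[v_1,v_3,v_4] = [v_3,v_4] − [v_1,v_4] + [v_1,v_3].
As a 15×10 matrix over Z this has rank 10, with invariant factors (1,1,1,1,1,1,1,1,1,2).

From H_k ≅ ker(∂_k) / im(∂_{k+1}) we obtain:

  H_2: rank ker ∂_2 − rank ∂_3 = (10 − 10) − 0 = 0, and there is no ∂_3, so H_2 = 0.

(K is a triangulation of the real projective plane RP^2.)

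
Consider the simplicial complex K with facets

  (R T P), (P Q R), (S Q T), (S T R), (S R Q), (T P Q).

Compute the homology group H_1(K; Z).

Fix the vertex order P < Q < R < S < T and write every simplex with vertices in increasing order. Then dim K = 2 and the simplices of K are:

  0-simplices (5): P, Q, R, S, T
  1-simplices (9): PQ, PR, PT, QR, QS, QT, RS, RT, ST
  2-simplices (6): PQR, PQT, PRT, QRS, QST, RST

so the chain groups are C_0 ≅ Z^5, C_1 ≅ Z^9, C_2 ≅ Z^6.

Boundary ∂_1: C_1 → C_0 is given by ∂[p,q] = [q] − [p].
The resulting 5×9 matrix has rank 4, and its Smith normal form has invariant factors (1,1,1,1).

Boundary ∂_2: C_2 → C_1 acts by ∂[p,q,r] = [q,r] − [p,r] + [p,q]. For instance
  ∂RST = ST − RT + RS,
  ∂PRT = RT − PT + PR.
The 9×6 boundary matrix has rank 5 and Smith normal form diag(1,1,1,1,1).

From H_k ≅ ker(∂_k) / im(∂_{k+1}) we obtain:

  H_1: rank ker ∂_1 − rank ∂_2 = (9 − 4) − 5 = 0, and the invariant factors of ∂_2 are all 1, so H_1 = 0.

H_1 ≅ 0.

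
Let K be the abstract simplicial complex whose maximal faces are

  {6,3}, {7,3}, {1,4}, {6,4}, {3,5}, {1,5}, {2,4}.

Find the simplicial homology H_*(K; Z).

H_0 ≅ Z,  H_1 ≅ Z.

Take the total order 1 < 2 < 3 < 4 < 5 < 6 < 7 on the vertex set. Then K (dimension 1) consists of the simplices:

  0-simplices (7): [1], [2], [3], [4], [5], [6], [7]
  1-simplices (7): [1,4], [1,5], [2,4], [3,5], [3,6], [3,7], [4,6]

giving chain groups C_0 ≅ Z^7, C_1 ≅ Z^7.

Boundary ∂_1: C_1 → C_0 is given by ∂[p,q] = [q] − [p].
The 7×7 boundary matrix has rank 6 and Smith normal form diag(1,1,1,1,1,1).

Now H_k = ker ∂_k / im ∂_{k+1}, so:

  H_0: rank C_0 − rank ∂_1 = 7 − 6 = 1, and the invariant factors of ∂_1 are all 1, so H_0 ≅ Z.
  H_1: rank ker ∂_1 − rank ∂_2 = (7 − 6) − 0 = 1, and there is no ∂_2, so H_1 ≅ Z.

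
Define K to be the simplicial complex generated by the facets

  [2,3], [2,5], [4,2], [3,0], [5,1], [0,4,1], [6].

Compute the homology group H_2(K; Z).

K has 7 vertices, 8 edges, 1 triangle.
rank ∂_2 = 1, rank ∂_3 = 0 ⇒ b_2 = 1 − 1 − 0 = 0. So H_2 = 0.

H_2 = 0.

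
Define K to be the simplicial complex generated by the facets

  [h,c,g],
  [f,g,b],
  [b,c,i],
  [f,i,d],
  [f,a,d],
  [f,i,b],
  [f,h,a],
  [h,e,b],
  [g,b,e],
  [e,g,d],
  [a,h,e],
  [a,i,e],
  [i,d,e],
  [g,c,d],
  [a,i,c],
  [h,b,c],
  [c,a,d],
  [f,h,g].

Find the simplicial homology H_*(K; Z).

We work with the vertex ordering a < b < c < d < e < f < g < h < i. The simplices of K, each written with vertices in increasing order, are:

  0-simplices (9): a, b, c, d, e, f, g, h, i
  1-simplices (27): ac, ad, ae, af, ah, ai, bc, be, bf, bg, bh, bi, cd, cg, ch, ci, de, df, dg, di, eg, eh, ei, fg, fh, fi, gh
  2-simplices (18): acd, aci, adf, aeh, aei, afh, bch, bci, beg, beh, bfg, bfi, cdg, cgh, deg, dei, dfi, fgh

so the chain groups are C_0 ≅ Z^9, C_1 ≅ Z^27, C_2 ≅ Z^18.

The boundary map ∂_1: C_1 → C_0 is given by ∂[p,q] = [q] − [p].
This gives a 9×27 integer matrix of rank 8; reducing to Smith normal form yields diagonal entries (1,1,1,1,1,1,1,1).

Boundary ∂_2: C_2 → C_1 sends each 2-simplex [p,q,r] to [q,r] − [p,r] + [p,q]. For instance
  ∂bch = ch − bh + bc,
  ∂beh = eh − bh + be.
The 27×18 boundary matrix has rank 18 and Smith normal form diag(1,1,1,1,1,1,1,1,1,1,1,1,1,1,1,1,1,2).

Reading off H_k = ker ∂_k / im ∂_{k+1}:

  H_0: rank C_0 − rank ∂_1 = 9 − 8 = 1, and the invariant factors of ∂_1 are all 1, so H_0 = Z.
  H_1: rank ker ∂_1 − rank ∂_2 = (27 − 8) − 18 = 1, and ∂_2 has invariant factor 2 > 1, so H_1 = Z ⊕ Z_2.
  H_2: rank ker ∂_2 − rank ∂_3 = (18 − 18) − 0 = 0, and there is no ∂_3, so H_2 = 0.

(K is a triangulation of the Klein bottle.)

H_0 ≅ Z,  H_1 ≅ Z ⊕ Z_2,  H_2 = 0.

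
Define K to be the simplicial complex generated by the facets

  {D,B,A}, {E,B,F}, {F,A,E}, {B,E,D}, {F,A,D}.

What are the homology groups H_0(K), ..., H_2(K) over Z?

H_0 = Z,  H_1 = Z,  H_2 = 0.

Fix the vertex order A < B < D < E < F and write every simplex with vertices in increasing order. Then dim K = 2 and the simplices of K are:

  0-simplices (5): A, B, D, E, F
  1-simplices (10): AB, AD, AE, AF, BD, BE, BF, DE, DF, EF
  2-simplices (5): ABD, ADF, AEF, BDE, BEF

so the chain groups are C_0 ≅ Z^5, C_1 ≅ Z^10, C_2 ≅ Z^5.

∂_1: C_1 → C_0 is given by ∂[p,q] = [q] − [p]. For instance
  ∂BF = F − B.
The 5×10 boundary matrix has rank 4 and Smith normal form diag(1,1,1,1).

The boundary map ∂_2: C_2 → C_1 acts by ∂[p,q,r] = [q,r] − [p,r] + [p,q]. For instance
  ∂ADF = DF − AF + AD,
  ∂AEF = EF − AF + AE.
The resulting 10×5 matrix has rank 5, and its Smith normal form has invariant factors (1,1,1,1,1).

Computing H_k = (kernel of ∂_k) / (image of ∂_{k+1}):

  H_0: rank C_0 − rank ∂_1 = 5 − 4 = 1, and the invariant factors of ∂_1 are all 1, so H_0 = Z.
  H_1: rank ker ∂_1 − rank ∂_2 = (10 − 4) − 5 = 1, and the invariant factors of ∂_2 are all 1, so H_1 = Z.
  H_2: rank ker ∂_2 − rank ∂_3 = (5 − 5) − 0 = 0, and there is no ∂_3, so H_2 = 0.

(K is a triangulation of the Möbius band.)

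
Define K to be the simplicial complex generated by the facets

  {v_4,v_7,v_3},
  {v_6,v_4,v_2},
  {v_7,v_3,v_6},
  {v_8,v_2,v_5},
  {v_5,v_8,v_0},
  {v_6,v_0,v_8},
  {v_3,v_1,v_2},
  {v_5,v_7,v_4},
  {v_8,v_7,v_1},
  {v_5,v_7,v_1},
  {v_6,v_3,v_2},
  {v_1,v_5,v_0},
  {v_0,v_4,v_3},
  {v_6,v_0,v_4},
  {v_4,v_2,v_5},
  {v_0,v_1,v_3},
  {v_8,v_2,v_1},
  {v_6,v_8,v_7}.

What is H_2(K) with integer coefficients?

Order the vertices as v_0 < v_1 < v_2 < v_3 < v_4 < v_5 < v_6 < v_7 < v_8. Listing each simplex with vertices in this order, K has dimension 2 with simplices:

  0-simplices (9): [v_0], [v_1], [v_2], [v_3], [v_4], [v_5], [v_6], [v_7], [v_8]
  1-simplices (27): (27 of them)
  2-simplices (18): (18 of them)

Hence C_0 ≅ Z^9, C_1 ≅ Z^27, C_2 ≅ Z^18.

The boundary map ∂_1: C_1 → C_0 maps an edge to its endpoints' difference, ∂[p,q] = q − p. For instance
  ∂[v_2,v_6] = [v_6] − [v_2].
The 9×27 boundary matrix has rank 8 and Smith normal form diag(1,1,1,1,1,1,1,1).

∂_2: C_2 → C_1 maps a triangle to the signed sum of its edges. For instance
  ∂[v_1,v_2,v_3] = [v_2,v_3] − [v_1,v_3] + [v_1,v_2],
  ∂[v_1,v_5,v_7] = [v_5,v_7] − [v_1,v_7] + [v_1,v_5].
This gives a 27×18 integer matrix of rank 18; reducing to Smith normal form yields diagonal entries (1,1,1,1,1,1,1,1,1,1,1,1,1,1,1,1,1,2).

Now H_k = ker ∂_k / im ∂_{k+1}, so:

  H_2: rank ker ∂_2 − rank ∂_3 = (18 − 18) − 0 = 0, and there is no ∂_3, so H_2 ≅ 0.

(K is a triangulation of the Klein bottle.)

H_2 ≅ 0.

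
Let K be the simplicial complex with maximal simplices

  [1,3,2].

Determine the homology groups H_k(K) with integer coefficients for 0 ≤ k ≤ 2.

K has 3 vertices, 3 edges, 1 triangle.
rank ∂_0 = 0, rank ∂_1 = 2 ⇒ b_0 = 3 − 0 − 2 = 1; all invariant factors of ∂_1 are 1 so no torsion. So H_0 ≅ Z.
rank ∂_1 = 2, rank ∂_2 = 1 ⇒ b_1 = 3 − 2 − 1 = 0; all invariant factors of ∂_2 are 1 so no torsion. So H_1 ≅ 0.
rank ∂_2 = 1, rank ∂_3 = 0 ⇒ b_2 = 1 − 1 − 0 = 0. So H_2 ≅ 0.

H_0 = Z,  H_1 = 0,  H_2 = 0.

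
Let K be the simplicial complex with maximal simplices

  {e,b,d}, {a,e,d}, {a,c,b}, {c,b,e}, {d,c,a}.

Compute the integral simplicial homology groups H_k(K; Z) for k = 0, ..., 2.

Order the vertices as a < b < c < d < e. Listing each simplex with vertices in this order, K has dimension 2 with simplices:

  0-simplices (5): a, b, c, d, e
  1-simplices (10): ab, ac, ad, ae, bc, bd, be, cd, ce, de
  2-simplices (5): abc, acd, ade, bce, bde

Hence C_0 ≅ Z^5, C_1 ≅ Z^10, C_2 ≅ Z^5.

The boundary map ∂_1: C_1 → C_0 is given by ∂[p,q] = [q] − [p].
As a 5×10 matrix over Z this has rank 4, with invariant factors (1,1,1,1).

∂_2: C_2 → C_1 sends each 2-simplex [p,q,r] to [q,r] − [p,r] + [p,q]. For instance
  ∂bde = de − be + bd,
  ∂bce = ce − be + bc.
This gives a 10×5 integer matrix of rank 5; reducing to Smith normal form yields diagonal entries (1,1,1,1,1).

From H_k ≅ ker(∂_k) / im(∂_{k+1}) we obtain:

  H_0: rank C_0 − rank ∂_1 = 5 − 4 = 1, and the invariant factors of ∂_1 are all 1, so H_0 ≅ Z.
  H_1: rank ker ∂_1 − rank ∂_2 = (10 − 4) − 5 = 1, and the invariant factors of ∂_2 are all 1, so H_1 ≅ Z.
  H_2: rank ker ∂_2 − rank ∂_3 = (5 − 5) − 0 = 0, and there is no ∂_3, so H_2 ≅ 0.

As a check, the Euler characteristic is 5 − 10 + 5 = 0, which agrees with 1 − 1 + 0 = 0.
(K is a triangulation of the Möbius band.)

H_0 ≅ Z,  H_1 ≅ Z,  H_2 = 0.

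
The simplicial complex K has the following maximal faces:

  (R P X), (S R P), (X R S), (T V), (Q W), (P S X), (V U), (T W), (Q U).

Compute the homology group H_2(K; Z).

H_2 ≅ Z.

Order the vertices as P < Q < R < S < T < U < V < W < X. Listing each simplex with vertices in this order, K has dimension 2 with simplices:

  0-simplices (9): P, Q, R, S, T, U, V, W, X
  1-simplices (11): PR, PS, PX, QU, QW, RS, RX, SX, TV, TW, UV
  2-simplices (4): PRS, PRX, PSX, RSX

giving chain groups C_0 ≅ Z^9, C_1 ≅ Z^11, C_2 ≅ Z^4.

∂_1: C_1 → C_0 sends each edge [p,q] (with p < q) to q − p.
This gives a 9×11 integer matrix of rank 7; reducing to Smith normal form yields diagonal entries (1,1,1,1,1,1,1).

Boundary ∂_2: C_2 → C_1 sends each 2-simplex [p,q,r] to [q,r] − [p,r] + [p,q]. For instance
  ∂PRS = RS − PS + PR,
  ∂PSX = SX − PX + PS.
The resulting 11×4 matrix has rank 3, and its Smith normal form has invariant factors (1,1,1).

Computing H_k = (kernel of ∂_k) / (image of ∂_{k+1}):

  H_2: rank ker ∂_2 − rank ∂_3 = (4 − 3) − 0 = 1, and there is no ∂_3, so H_2 ≅ Z.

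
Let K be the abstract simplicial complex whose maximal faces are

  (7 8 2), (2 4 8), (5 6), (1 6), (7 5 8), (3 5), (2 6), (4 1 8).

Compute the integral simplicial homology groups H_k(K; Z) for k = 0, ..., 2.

Take the total order 1 < 2 < 3 < 4 < 5 < 6 < 7 < 8 on the vertex set. Then K (dimension 2) consists of the simplices:

  0-simplices (8): [1], [2], [3], [4], [5], [6], [7], [8]
  1-simplices (13): [1,4], [1,6], [1,8], [2,4], [2,6], [2,7], [2,8], [3,5], [4,8], [5,6], [5,7], [5,8], [7,8]
  2-simplices (4): [1,4,8], [2,4,8], [2,7,8], [5,7,8]

so the chain groups are C_0 ≅ Z^8, C_1 ≅ Z^13, C_2 ≅ Z^4.

The boundary map ∂_1: C_1 → C_0 is given by ∂[p,q] = [q] − [p].
The resulting 8×13 matrix has rank 7, and its Smith normal form has invariant factors (1,1,1,1,1,1,1).

Boundary ∂_2: C_2 → C_1 maps a triangle to the signed sum of its edges. For instance
  ∂[5,7,8] = [7,8] − [5,8] + [5,7],
  ∂[1,4,8] = [4,8] − [1,8] + [1,4].
This gives a 13×4 integer matrix of rank 4; reducing to Smith normal form yields diagonal entries (1,1,1,1).

Reading off H_k = ker ∂_k / im ∂_{k+1}:

  H_0: rank C_0 − rank ∂_1 = 8 − 7 = 1, and the invariant factors of ∂_1 are all 1, so H_0 ≅ Z.
  H_1: rank ker ∂_1 − rank ∂_2 = (13 − 7) − 4 = 2, and the invariant factors of ∂_2 are all 1, so H_1 ≅ Z^2.
  H_2: rank ker ∂_2 − rank ∂_3 = (4 − 4) − 0 = 0, and there is no ∂_3, so H_2 ≅ 0.

H_0 ≅ Z,  H_1 ≅ Z^2,  H_2 = 0.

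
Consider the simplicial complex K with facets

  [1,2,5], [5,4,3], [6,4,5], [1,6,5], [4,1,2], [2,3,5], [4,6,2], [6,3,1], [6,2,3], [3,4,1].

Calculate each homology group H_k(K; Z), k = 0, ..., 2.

K has 6 vertices, 15 edges, 10 triangles.
rank ∂_0 = 0, rank ∂_1 = 5 ⇒ b_0 = 6 − 0 − 5 = 1; all invariant factors of ∂_1 are 1 so no torsion. So H_0 ≅ Z.
rank ∂_1 = 5, rank ∂_2 = 10 ⇒ b_1 = 15 − 5 − 10 = 0; ∂_2 has invariant factor(s) [2] giving torsion. So H_1 ≅ Z/2Z.
rank ∂_2 = 10, rank ∂_3 = 0 ⇒ b_2 = 10 − 10 − 0 = 0. So H_2 ≅ 0.

H_0 = Z,  H_1 = Z/2Z,  H_2 = 0.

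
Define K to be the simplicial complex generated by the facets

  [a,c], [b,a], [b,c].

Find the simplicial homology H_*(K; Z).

H_0 = Z,  H_1 = Z.

We work with the vertex ordering a < b < c. The simplices of K, each written with vertices in increasing order, are:

  0-simplices (3): a, b, c
  1-simplices (3): ab, ac, bc

giving chain groups C_0 ≅ Z^3, C_1 ≅ Z^3.

Boundary ∂_1: C_1 → C_0 is given by ∂[p,q] = [q] − [p].
The resulting 3×3 matrix has rank 2, and its Smith normal form has invariant factors (1,1).

Reading off H_k = ker ∂_k / im ∂_{k+1}:

  H_0: rank C_0 − rank ∂_1 = 3 − 2 = 1, and the invariant factors of ∂_1 are all 1, so H_0 ≅ Z.
  H_1: rank ker ∂_1 − rank ∂_2 = (3 − 2) − 0 = 1, and there is no ∂_2, so H_1 ≅ Z.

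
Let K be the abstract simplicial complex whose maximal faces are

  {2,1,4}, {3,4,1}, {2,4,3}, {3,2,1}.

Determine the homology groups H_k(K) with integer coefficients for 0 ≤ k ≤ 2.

Order the vertices as 1 < 2 < 3 < 4. Listing each simplex with vertices in this order, K has dimension 2 with simplices:

  0-simplices (4): [1], [2], [3], [4]
  1-simplices (6): [1,2], [1,3], [1,4], [2,3], [2,4], [3,4]
  2-simplices (4): [1,2,3], [1,2,4], [1,3,4], [2,3,4]

Hence C_0 ≅ Z^4, C_1 ≅ Z^6, C_2 ≅ Z^4.

Boundary ∂_1: C_1 → C_0 is given by ∂[p,q] = [q] − [p]. For instance
  ∂[3,4] = [4] − [3].
The 4×6 boundary matrix has rank 3 and Smith normal form diag(1,1,1).

Boundary ∂_2: C_2 → C_1 sends each 2-simplex [p,q,r] to [q,r] − [p,r] + [p,q]. For instance
  ∂[1,3,4] = [3,4] − [1,4] + [1,3],
  ∂[1,2,4] = [2,4] − [1,4] + [1,2].
The resulting 6×4 matrix has rank 3, and its Smith normal form has invariant factors (1,1,1).

Computing H_k = (kernel of ∂_k) / (image of ∂_{k+1}):

  H_0: rank C_0 − rank ∂_1 = 4 − 3 = 1, and the invariant factors of ∂_1 are all 1, so H_0 = Z.
  H_1: rank ker ∂_1 − rank ∂_2 = (6 − 3) − 3 = 0, and the invariant factors of ∂_2 are all 1, so H_1 = 0.
  H_2: rank ker ∂_2 − rank ∂_3 = (4 − 3) − 0 = 1, and there is no ∂_3, so H_2 = Z.

As a check, the Euler characteristic is 4 − 6 + 4 = 2, which agrees with 1 − 0 + 1 = 2.

H_0 ≅ Z,  H_1 = 0,  H_2 ≅ Z.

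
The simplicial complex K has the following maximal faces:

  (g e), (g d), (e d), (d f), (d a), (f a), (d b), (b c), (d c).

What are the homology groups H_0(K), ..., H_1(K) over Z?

H_0 = Z,  H_1 = Z^3.

Order the vertices as a < b < c < d < e < f < g. Listing each simplex with vertices in this order, K has dimension 1 with simplices:

  0-simplices (7): a, b, c, d, e, f, g
  1-simplices (9): ad, af, bc, bd, cd, de, df, dg, eg

Hence C_0 ≅ Z^7, C_1 ≅ Z^9.

∂_1: C_1 → C_0 is given by ∂[p,q] = [q] − [p]. For instance
  ∂af = f − a.
The resulting 7×9 matrix has rank 6, and its Smith normal form has invariant factors (1,1,1,1,1,1).

From H_k ≅ ker(∂_k) / im(∂_{k+1}) we obtain:

  H_0: rank C_0 − rank ∂_1 = 7 − 6 = 1, and the invariant factors of ∂_1 are all 1, so H_0 = Z.
  H_1: rank ker ∂_1 − rank ∂_2 = (9 − 6) − 0 = 3, and there is no ∂_2, so H_1 = Z^3.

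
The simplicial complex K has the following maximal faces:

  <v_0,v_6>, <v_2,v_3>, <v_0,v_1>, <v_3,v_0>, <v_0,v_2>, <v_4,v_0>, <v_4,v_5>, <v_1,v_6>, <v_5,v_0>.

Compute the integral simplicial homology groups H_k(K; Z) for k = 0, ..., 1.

H_0 = Z,  H_1 = Z^3.

Order the vertices as v_0 < v_1 < v_2 < v_3 < v_4 < v_5 < v_6. Listing each simplex with vertices in this order, K has dimension 1 with simplices:

  0-simplices (7): [v_0], [v_1], [v_2], [v_3], [v_4], [v_5], [v_6]
  1-simplices (9): [v_0,v_1], [v_0,v_2], [v_0,v_3], [v_0,v_4], [v_0,v_5], [v_0,v_6], [v_1,v_6], [v_2,v_3], [v_4,v_5]

giving chain groups C_0 ≅ Z^7, C_1 ≅ Z^9.

∂_1: C_1 → C_0 is given by ∂[p,q] = [q] − [p]. For instance
  ∂[v_2,v_3] = [v_3] − [v_2].
This gives a 7×9 integer matrix of rank 6; reducing to Smith normal form yields diagonal entries (1,1,1,1,1,1).

From H_k ≅ ker(∂_k) / im(∂_{k+1}) we obtain:

  H_0: rank C_0 − rank ∂_1 = 7 − 6 = 1, and the invariant factors of ∂_1 are all 1, so H_0 ≅ Z.
  H_1: rank ker ∂_1 − rank ∂_2 = (9 − 6) − 0 = 3, and there is no ∂_2, so H_1 ≅ Z^3.

(K is a triangulation of a wedge of 3 circles.)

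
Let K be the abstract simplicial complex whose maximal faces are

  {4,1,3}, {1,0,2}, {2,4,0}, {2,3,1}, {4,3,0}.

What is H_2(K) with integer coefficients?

H_2 ≅ 0.

We work with the vertex ordering 0 < 1 < 2 < 3 < 4. The simplices of K, each written with vertices in increasing order, are:

  0-simplices (5): [0], [1], [2], [3], [4]
  1-simplices (10): [0,1], [0,2], [0,3], [0,4], [1,2], [1,3], [1,4], [2,3], [2,4], [3,4]
  2-simplices (5): [0,1,2], [0,2,4], [0,3,4], [1,2,3], [1,3,4]

Hence C_0 ≅ Z^5, C_1 ≅ Z^10, C_2 ≅ Z^5.

∂_1: C_1 → C_0 is given by ∂[p,q] = [q] − [p]. For instance
  ∂[1,2] = [2] − [1].
This gives a 5×10 integer matrix of rank 4; reducing to Smith normal form yields diagonal entries (1,1,1,1).

∂_2: C_2 → C_1 sends each 2-simplex [p,q,r] to [q,r] − [p,r] + [p,q]. For instance
  ∂[0,1,2] = [1,2] − [0,2] + [0,1],
  ∂[1,2,3] = [2,3] − [1,3] + [1,2].
The resulting 10×5 matrix has rank 5, and its Smith normal form has invariant factors (1,1,1,1,1).

Now H_k = ker ∂_k / im ∂_{k+1}, so:

  H_2: rank ker ∂_2 − rank ∂_3 = (5 − 5) − 0 = 0, and there is no ∂_3, so H_2 ≅ 0.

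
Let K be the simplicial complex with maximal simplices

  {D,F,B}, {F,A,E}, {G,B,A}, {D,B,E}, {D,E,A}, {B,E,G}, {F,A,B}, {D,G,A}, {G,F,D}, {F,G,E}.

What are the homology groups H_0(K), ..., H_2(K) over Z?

K has 6 vertices, 15 edges, 10 triangles.
rank ∂_0 = 0, rank ∂_1 = 5 ⇒ b_0 = 6 − 0 − 5 = 1; all invariant factors of ∂_1 are 1 so no torsion. So H_0 ≅ Z.
rank ∂_1 = 5, rank ∂_2 = 10 ⇒ b_1 = 15 − 5 − 10 = 0; ∂_2 has invariant factor(s) [2] giving torsion. So H_1 ≅ Z/2.
rank ∂_2 = 10, rank ∂_3 = 0 ⇒ b_2 = 10 − 10 − 0 = 0. So H_2 ≅ 0.

H_0 ≅ Z,  H_1 ≅ Z/2,  H_2 = 0.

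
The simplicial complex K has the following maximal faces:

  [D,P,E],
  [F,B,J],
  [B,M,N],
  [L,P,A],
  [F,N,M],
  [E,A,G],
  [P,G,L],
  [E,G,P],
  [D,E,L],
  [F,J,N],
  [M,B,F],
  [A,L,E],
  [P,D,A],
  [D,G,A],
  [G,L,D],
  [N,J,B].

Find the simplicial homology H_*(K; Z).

K has 11 vertices, 24 edges, 16 triangles.
rank ∂_0 = 0, rank ∂_1 = 9 ⇒ b_0 = 11 − 0 − 9 = 2; all invariant factors of ∂_1 are 1 so no torsion. So H_0 = Z^2.
rank ∂_1 = 9, rank ∂_2 = 15 ⇒ b_1 = 24 − 9 − 15 = 0; ∂_2 has invariant factor(s) [2] giving torsion. So H_1 = Z_2.
rank ∂_2 = 15, rank ∂_3 = 0 ⇒ b_2 = 16 − 15 − 0 = 1. So H_2 = Z.

H_0 = Z^2,  H_1 = Z_2,  H_2 = Z.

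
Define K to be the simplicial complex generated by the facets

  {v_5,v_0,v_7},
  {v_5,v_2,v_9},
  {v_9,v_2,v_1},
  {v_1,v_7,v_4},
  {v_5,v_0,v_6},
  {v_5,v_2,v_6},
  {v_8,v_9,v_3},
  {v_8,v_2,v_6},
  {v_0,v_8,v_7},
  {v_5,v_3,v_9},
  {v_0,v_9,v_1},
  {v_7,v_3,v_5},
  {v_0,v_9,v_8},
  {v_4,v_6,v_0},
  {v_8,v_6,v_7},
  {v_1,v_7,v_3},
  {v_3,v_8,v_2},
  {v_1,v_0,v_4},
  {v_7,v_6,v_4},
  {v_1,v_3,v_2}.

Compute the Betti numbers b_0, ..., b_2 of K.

b_0 = 1, b_1 = 1, b_2 = 0.

We work with the vertex ordering v_0 < v_1 < v_2 < v_3 < v_4 < v_5 < v_6 < v_7 < v_8 < v_9. The simplices of K, each written with vertices in increasing order, are:

  0-simplices (10): [v_0], [v_1], [v_2], [v_3], [v_4], [v_5], [v_6], [v_7], [v_8], [v_9]
  1-simplices (30): (30 of them)
  2-simplices (20): (20 of them)

giving chain groups C_0 ≅ Z^10, C_1 ≅ Z^30, C_2 ≅ Z^20.

Boundary ∂_1: C_1 → C_0 is given by ∂[p,q] = [q] − [p]. For instance
  ∂[v_3,v_9] = [v_9] − [v_3].
The 10×30 boundary matrix has rank 9 and Smith normal form diag(1,1,1,1,1,1,1,1,1).

Boundary ∂_2: C_2 → C_1 sends each 2-simplex [p,q,r] to [q,r] − [p,r] + [p,q]. For instance
  ∂[v_0,v_1,v_4] = [v_1,v_4] − [v_0,v_4] + [v_0,v_1],
  ∂[v_1,v_4,v_7] = [v_4,v_7] − [v_1,v_7] + [v_1,v_4].
The resulting 30×20 matrix has rank 20, and its Smith normal form has invariant factors (1,1,1,1,1,1,1,1,1,1,1,1,1,1,1,1,1,1,1,2).

Computing H_k = (kernel of ∂_k) / (image of ∂_{k+1}):

  H_0: rank C_0 − rank ∂_1 = 10 − 9 = 1, and the invariant factors of ∂_1 are all 1, so H_0 ≅ Z.
  H_1: rank ker ∂_1 − rank ∂_2 = (30 − 9) − 20 = 1, and ∂_2 has invariant factor 2 > 1, so H_1 ≅ Z ⊕ Z/2.
  H_2: rank ker ∂_2 − rank ∂_3 = (20 − 20) − 0 = 0, and there is no ∂_3, so H_2 ≅ 0.

Hence the Betti numbers are b_0 = 1, b_1 = 1, b_2 = 0.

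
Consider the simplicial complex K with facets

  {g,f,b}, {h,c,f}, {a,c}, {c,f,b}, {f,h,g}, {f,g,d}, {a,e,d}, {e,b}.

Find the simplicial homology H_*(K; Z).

We work with the vertex ordering a < b < c < d < e < f < g < h. The simplices of K, each written with vertices in increasing order, are:

  0-simplices (8): a, b, c, d, e, f, g, h
  1-simplices (15): ac, ad, ae, bc, be, bf, bg, cf, ch, de, df, dg, fg, fh, gh
  2-simplices (6): ade, bcf, bfg, cfh, dfg, fgh

giving chain groups C_0 ≅ Z^8, C_1 ≅ Z^15, C_2 ≅ Z^6.

Boundary ∂_1: C_1 → C_0 is given by ∂[p,q] = [q] − [p]. For instance
  ∂ac = c − a.
This gives a 8×15 integer matrix of rank 7; reducing to Smith normal form yields diagonal entries (1,1,1,1,1,1,1).

∂_2: C_2 → C_1 acts by ∂[p,q,r] = [q,r] − [p,r] + [p,q]. For instance
  ∂bfg = fg − bg + bf,
  ∂cfh = fh − ch + cf.
This gives a 15×6 integer matrix of rank 6; reducing to Smith normal form yields diagonal entries (1,1,1,1,1,1).

Reading off H_k = ker ∂_k / im ∂_{k+1}:

  H_0: rank C_0 − rank ∂_1 = 8 − 7 = 1, and the invariant factors of ∂_1 are all 1, so H_0 = Z.
  H_1: rank ker ∂_1 − rank ∂_2 = (15 − 7) − 6 = 2, and the invariant factors of ∂_2 are all 1, so H_1 = Z^2.
  H_2: rank ker ∂_2 − rank ∂_3 = (6 − 6) − 0 = 0, and there is no ∂_3, so H_2 = 0.

As a check, the Euler characteristic is 8 − 15 + 6 = -1, which agrees with 1 − 2 + 0 = -1.

H_0 ≅ Z,  H_1 ≅ Z^2,  H_2 = 0.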